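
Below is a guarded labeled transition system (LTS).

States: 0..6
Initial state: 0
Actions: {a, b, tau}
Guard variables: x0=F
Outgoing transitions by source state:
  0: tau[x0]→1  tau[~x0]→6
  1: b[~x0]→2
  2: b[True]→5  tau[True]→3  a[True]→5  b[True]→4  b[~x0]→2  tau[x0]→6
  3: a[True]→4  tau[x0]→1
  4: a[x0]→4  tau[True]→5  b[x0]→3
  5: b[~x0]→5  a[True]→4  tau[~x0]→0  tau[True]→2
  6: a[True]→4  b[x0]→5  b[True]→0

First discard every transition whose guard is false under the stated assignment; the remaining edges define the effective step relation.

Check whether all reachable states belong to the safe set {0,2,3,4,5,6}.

Answer: INVARIANT HOLDS

Analysis:
Inv-set: {0,2,3,4,5,6}
Reachable = {0,2,3,4,5,6}
  0: ✓
  2: ✓
  3: ✓
  4: ✓
  5: ✓
  6: ✓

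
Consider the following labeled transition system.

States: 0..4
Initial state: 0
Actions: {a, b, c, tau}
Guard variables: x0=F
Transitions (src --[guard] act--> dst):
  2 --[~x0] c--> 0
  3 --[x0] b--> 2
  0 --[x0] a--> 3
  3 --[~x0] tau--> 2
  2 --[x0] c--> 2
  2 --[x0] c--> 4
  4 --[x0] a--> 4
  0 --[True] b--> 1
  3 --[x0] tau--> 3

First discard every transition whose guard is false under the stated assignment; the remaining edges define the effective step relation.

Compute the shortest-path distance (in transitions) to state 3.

Layered search for 3:
  Layer 0: {0}
  Layer 1: {1}
3 never appears.

Answer: UNREACHABLE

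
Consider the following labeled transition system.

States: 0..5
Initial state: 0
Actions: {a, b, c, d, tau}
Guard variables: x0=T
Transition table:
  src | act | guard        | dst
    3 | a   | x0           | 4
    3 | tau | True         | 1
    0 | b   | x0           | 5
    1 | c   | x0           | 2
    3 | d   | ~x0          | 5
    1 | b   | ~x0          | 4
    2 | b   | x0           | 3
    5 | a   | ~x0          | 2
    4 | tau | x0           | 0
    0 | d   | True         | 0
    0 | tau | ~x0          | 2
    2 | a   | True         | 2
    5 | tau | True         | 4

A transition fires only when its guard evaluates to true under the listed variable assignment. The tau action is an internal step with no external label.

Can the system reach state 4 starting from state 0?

9 transition(s) survive guard evaluation.
L0 = {0}
L1 = {5}  total {0,5}
L2 = {4}  total {0,4,5}
Reachable = {0,4,5}
Path to 4: b·tau

Answer: REACHABLE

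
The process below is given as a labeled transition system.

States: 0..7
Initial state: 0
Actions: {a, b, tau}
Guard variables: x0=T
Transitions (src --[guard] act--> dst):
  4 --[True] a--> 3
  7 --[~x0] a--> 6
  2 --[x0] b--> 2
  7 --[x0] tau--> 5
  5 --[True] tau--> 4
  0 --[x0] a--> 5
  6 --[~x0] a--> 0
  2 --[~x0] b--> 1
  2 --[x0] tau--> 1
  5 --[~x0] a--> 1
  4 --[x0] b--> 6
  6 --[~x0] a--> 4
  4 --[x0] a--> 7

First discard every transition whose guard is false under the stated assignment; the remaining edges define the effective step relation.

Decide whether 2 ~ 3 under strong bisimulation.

Refine partition for ~:
  π0 = {{0,1,2,3,4,5,6,7}}
  π1 = {{0},{1,3,6},{2},{4},{5,7}}
  π2 = {{0},{1,3,6},{2},{4},{5},{7}}
stable after 3 split(s): 6 block(s)
[2]={2}  [3]={1,3,6}

Answer: NOT BISIMILAR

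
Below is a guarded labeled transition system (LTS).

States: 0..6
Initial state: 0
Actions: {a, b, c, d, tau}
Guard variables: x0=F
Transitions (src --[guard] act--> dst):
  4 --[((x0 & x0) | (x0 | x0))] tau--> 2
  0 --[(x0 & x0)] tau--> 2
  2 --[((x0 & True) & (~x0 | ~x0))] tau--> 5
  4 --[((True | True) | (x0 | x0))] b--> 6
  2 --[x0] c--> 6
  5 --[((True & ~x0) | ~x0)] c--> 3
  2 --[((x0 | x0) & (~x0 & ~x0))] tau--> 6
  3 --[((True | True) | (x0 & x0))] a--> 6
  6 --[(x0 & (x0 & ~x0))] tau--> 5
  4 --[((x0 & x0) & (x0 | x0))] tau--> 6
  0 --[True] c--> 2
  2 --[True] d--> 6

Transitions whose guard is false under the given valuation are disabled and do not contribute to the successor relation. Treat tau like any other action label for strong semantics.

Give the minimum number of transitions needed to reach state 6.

Answer: 2

Trace:
Breadth-first toward 6:
  Layer 0: {0}
  Layer 1: {2}
  Layer 2: {6}
depth(6)=2, e.g. c·d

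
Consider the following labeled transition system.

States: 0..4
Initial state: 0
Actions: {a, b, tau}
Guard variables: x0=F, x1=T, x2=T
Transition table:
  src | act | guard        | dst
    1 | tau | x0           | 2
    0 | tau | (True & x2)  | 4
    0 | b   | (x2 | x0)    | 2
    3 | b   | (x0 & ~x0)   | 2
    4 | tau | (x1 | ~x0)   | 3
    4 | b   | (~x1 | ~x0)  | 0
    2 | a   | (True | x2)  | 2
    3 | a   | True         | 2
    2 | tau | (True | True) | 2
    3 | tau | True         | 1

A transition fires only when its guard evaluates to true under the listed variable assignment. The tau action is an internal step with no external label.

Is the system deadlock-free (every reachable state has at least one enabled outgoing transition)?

Reach set: {0,1,2,3,4}
  0: b→2  tau→4  [2 exit(s)]
  1: ∅  [no exit]
  2: a→2  tau→2  [2 exit(s)]
  3: a→2  tau→1  [2 exit(s)]
  4: b→0  tau→3  [2 exit(s)]
witness 1: tau·tau·tau

Answer: DEADLOCK at state 1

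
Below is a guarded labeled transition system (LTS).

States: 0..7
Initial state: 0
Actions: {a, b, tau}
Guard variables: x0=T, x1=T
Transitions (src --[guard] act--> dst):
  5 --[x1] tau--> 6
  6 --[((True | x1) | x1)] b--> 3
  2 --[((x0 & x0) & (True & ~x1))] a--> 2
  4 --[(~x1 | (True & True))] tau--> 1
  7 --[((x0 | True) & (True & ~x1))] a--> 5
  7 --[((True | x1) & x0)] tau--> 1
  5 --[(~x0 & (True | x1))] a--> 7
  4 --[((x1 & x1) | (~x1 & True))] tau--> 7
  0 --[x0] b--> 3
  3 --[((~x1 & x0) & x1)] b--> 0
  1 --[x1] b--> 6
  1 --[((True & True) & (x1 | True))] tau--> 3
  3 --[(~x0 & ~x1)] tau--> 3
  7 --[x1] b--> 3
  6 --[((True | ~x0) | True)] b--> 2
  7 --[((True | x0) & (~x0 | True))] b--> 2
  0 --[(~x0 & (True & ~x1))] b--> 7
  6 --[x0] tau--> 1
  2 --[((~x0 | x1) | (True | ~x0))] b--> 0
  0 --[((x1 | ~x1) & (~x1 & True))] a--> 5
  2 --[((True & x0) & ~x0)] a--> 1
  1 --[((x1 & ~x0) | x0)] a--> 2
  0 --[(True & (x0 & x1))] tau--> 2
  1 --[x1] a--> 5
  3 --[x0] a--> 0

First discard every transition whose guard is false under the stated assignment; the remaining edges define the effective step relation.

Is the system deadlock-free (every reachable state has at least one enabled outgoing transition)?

Answer: DEADLOCK-FREE

Trace:
Reachable = {0,2,3}
  0: b→3  tau→2  [deg 2]
  2: b→0  [deg 1]
  3: a→0  [deg 1]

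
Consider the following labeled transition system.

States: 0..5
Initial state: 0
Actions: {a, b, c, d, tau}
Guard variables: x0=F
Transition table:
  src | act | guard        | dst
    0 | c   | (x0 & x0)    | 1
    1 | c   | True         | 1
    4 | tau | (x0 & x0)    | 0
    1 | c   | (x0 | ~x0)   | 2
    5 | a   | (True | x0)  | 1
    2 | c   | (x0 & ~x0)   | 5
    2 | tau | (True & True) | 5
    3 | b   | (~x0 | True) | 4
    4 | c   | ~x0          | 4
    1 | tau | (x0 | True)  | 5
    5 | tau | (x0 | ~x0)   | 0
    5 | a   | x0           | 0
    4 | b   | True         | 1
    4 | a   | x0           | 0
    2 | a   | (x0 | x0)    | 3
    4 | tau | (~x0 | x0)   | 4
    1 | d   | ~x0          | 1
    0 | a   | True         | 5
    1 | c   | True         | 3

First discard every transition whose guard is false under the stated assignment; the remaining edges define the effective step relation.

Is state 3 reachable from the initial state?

Answer: REACHABLE

Working:
13 transition(s) survive guard evaluation.
L0 = {0}
L1 = {5}  now seen {0,5}
L2 = {1}  now seen {0,1,5}
L3 = {2,3}  now seen {0,1,2,3,5}
L4 = {4}  now seen {0,1,2,3,4,5}
Reachable = {0,1,2,3,4,5}
Path to 3: a·a·c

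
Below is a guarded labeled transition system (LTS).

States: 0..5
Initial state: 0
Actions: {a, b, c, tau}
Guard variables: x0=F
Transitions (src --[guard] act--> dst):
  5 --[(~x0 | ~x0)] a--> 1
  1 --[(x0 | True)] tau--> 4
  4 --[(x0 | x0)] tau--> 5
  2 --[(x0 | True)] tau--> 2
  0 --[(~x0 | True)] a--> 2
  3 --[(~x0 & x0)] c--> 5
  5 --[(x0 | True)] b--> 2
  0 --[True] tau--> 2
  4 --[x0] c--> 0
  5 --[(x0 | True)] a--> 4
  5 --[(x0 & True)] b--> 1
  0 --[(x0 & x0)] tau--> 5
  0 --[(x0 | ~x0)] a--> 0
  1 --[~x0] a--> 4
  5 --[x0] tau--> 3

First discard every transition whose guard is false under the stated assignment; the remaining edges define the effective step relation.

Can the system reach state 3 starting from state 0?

Answer: UNREACHABLE

Working:
After dropping false guards: 9 live edges.
depth 0: {0}
depth 1: {2}  total {0,2}
Reachable = {0,2}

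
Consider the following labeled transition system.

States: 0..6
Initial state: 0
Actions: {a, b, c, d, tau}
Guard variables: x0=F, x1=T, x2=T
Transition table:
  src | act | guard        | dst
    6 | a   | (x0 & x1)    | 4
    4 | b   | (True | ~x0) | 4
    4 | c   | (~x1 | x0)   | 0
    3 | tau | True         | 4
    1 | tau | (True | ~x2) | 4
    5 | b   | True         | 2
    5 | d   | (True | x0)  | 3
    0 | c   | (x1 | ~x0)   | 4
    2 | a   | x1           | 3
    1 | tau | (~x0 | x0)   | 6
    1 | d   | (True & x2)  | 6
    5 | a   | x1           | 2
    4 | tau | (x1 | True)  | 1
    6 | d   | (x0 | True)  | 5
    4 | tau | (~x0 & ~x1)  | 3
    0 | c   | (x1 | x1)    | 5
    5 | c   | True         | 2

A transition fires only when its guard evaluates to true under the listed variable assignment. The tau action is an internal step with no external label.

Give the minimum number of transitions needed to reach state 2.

Layered search for 2:
  L0 = {0}
  L1 = {4,5}
  L2 = {1,2,3}
first hit 2 at d=2 via c·a

Answer: 2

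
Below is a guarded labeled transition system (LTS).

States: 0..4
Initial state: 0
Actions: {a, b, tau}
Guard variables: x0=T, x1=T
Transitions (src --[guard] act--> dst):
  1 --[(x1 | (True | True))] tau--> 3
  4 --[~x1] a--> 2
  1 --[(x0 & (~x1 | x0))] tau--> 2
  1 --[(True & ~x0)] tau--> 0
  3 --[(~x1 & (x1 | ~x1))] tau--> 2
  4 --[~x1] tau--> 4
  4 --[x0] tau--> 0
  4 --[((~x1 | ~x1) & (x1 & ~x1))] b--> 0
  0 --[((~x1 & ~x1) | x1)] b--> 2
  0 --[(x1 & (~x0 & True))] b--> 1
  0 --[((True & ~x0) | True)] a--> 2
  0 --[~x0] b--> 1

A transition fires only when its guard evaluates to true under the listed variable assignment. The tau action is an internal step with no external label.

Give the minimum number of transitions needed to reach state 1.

BFS to 1:
  Layer 0: {0}
  Layer 1: {2}
1 never appears.

Answer: UNREACHABLE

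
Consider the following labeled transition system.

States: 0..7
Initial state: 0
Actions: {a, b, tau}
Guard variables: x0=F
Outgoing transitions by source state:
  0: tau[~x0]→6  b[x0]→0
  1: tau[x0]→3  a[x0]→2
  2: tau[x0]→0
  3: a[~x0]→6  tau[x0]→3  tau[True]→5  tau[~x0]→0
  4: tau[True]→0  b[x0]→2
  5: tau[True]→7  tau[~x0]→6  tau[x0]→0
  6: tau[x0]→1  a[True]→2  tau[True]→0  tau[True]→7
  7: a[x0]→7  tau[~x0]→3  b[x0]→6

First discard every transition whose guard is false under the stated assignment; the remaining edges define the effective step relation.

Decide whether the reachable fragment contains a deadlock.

Answer: DEADLOCK at state 2

Trace:
Reachable = {0,2,3,5,6,7}
  0: tau→6  [1 exit(s)]
  2: ∅  [deadlock]
  3: a→6  tau→0  tau→5  [3 exit(s)]
  5: tau→6  tau→7  [2 exit(s)]
  6: a→2  tau→0  tau→7  [3 exit(s)]
  7: tau→3  [1 exit(s)]
Path to 2: tau·a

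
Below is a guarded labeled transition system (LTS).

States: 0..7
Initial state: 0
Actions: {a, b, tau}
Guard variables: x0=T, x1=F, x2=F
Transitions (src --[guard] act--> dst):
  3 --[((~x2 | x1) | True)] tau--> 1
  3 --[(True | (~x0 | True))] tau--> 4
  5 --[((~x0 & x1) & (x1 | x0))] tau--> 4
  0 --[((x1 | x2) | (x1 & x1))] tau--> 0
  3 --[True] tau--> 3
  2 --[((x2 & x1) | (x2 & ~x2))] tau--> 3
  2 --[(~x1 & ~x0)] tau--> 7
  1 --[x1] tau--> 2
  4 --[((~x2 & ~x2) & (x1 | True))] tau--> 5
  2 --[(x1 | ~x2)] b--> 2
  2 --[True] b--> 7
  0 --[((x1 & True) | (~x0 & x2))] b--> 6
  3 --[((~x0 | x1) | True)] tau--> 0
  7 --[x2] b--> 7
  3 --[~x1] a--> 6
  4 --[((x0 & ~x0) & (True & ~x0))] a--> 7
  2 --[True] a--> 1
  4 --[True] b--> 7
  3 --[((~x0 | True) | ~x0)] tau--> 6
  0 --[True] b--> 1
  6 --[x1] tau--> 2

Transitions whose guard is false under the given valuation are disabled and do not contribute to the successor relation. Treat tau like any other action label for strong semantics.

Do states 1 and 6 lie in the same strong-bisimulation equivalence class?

Answer: BISIMILAR

Working:
Bisimulation quotient by refinement:
  P[0] = {{0,1,2,3,4,5,6,7}}
  P[1] = {{0},{1,5,6,7},{2},{3},{4}}
5 equivalence class(es) (converged in 2)
[1]={1,5,6,7}  [6]={1,5,6,7}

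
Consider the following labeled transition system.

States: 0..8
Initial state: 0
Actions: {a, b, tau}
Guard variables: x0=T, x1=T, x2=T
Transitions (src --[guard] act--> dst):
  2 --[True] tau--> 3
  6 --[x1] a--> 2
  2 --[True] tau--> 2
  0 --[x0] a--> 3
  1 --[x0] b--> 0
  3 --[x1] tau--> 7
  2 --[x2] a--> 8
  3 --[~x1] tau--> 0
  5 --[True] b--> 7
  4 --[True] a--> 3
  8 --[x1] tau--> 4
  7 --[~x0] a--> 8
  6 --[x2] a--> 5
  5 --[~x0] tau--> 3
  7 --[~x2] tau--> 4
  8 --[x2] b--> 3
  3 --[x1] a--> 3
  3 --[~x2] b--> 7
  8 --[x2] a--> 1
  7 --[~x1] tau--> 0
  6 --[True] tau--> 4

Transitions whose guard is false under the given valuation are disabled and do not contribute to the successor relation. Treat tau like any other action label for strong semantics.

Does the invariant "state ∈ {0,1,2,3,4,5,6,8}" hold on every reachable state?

Answer: INVARIANT VIOLATED at state 7

Analysis:
Allowed set {0,1,2,3,4,5,6,8}
Reach set: {0,3,7}
  0: ok
  3: ok
  7: VIOLATES
reach 7 via a·tau — violates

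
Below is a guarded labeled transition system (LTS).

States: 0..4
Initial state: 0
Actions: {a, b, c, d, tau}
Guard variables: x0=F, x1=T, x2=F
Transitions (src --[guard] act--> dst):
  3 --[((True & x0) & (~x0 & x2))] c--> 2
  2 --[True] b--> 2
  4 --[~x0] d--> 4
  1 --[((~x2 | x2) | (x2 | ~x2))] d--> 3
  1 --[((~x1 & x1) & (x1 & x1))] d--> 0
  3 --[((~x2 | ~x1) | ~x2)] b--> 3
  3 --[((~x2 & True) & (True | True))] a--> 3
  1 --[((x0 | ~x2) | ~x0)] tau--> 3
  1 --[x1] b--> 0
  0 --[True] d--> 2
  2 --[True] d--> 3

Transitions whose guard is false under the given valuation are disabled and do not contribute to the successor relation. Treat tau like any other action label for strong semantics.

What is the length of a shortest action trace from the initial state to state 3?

Layered search for 3:
  depth 0: {0}
  depth 1: {2}
  depth 2: {3}
3 enters at depth 2; path d·d

Answer: 2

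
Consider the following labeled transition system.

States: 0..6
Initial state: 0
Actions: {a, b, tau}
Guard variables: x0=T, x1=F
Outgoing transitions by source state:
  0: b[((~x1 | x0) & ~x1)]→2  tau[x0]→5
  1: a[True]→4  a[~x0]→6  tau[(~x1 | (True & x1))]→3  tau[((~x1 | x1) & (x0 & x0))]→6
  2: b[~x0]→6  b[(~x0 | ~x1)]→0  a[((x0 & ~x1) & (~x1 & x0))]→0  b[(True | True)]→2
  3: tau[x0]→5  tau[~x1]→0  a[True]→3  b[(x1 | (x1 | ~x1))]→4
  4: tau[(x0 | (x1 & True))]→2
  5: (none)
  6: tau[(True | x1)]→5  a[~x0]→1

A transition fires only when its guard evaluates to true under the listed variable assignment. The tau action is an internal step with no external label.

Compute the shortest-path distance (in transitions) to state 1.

Answer: UNREACHABLE

Trace:
BFS to 1:
  Layer 0: {0}
  Layer 1: {2,5}
1 never appears.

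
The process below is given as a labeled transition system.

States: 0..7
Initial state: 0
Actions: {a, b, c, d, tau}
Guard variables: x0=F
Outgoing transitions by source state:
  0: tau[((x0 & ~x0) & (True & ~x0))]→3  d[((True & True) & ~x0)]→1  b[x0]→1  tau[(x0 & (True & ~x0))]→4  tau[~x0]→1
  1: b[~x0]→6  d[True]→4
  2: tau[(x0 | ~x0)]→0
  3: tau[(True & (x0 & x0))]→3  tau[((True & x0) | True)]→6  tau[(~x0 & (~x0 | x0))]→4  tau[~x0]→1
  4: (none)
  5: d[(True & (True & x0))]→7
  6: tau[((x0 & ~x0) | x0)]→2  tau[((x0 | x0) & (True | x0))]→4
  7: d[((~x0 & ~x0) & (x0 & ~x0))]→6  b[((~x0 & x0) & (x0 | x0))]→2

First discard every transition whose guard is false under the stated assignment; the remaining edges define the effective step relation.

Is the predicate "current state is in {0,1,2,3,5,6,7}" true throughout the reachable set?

Answer: INVARIANT VIOLATED at state 4

Analysis:
Safe = {0,1,2,3,5,6,7}
Reachable = {0,1,4,6}
  0: safe
  1: safe
  4: outside
  6: safe
witness against invariant: d·d → 4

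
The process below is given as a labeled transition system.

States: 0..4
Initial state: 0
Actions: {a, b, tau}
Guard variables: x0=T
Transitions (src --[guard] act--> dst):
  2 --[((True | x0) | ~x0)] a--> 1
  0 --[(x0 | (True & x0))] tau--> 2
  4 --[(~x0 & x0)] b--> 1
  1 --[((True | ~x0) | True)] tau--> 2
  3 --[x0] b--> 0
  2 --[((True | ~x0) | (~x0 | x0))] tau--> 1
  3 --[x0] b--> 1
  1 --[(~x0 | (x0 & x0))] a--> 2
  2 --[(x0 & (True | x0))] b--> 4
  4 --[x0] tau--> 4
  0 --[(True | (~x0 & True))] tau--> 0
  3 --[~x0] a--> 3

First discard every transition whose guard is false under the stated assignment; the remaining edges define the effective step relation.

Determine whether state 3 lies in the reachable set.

Answer: UNREACHABLE

Analysis:
10 transition(s) survive guard evaluation.
depth 0: {0}
depth 1: {2}  now seen {0,2}
depth 2: {1,4}  now seen {0,1,2,4}
Reachable = {0,1,2,4}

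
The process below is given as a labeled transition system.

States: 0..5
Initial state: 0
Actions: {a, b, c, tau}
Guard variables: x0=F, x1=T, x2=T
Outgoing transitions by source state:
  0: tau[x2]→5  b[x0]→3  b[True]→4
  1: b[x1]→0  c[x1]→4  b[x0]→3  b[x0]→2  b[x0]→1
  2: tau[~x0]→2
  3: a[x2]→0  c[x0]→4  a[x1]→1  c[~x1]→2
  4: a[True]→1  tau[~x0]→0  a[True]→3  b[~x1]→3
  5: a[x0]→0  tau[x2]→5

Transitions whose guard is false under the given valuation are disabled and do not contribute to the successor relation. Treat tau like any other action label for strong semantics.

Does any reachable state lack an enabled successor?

Answer: DEADLOCK-FREE

Analysis:
R = {0,1,3,4,5}
  0: b→4  tau→5  [2 exit(s)]
  1: b→0  c→4  [2 exit(s)]
  3: a→0  a→1  [2 exit(s)]
  4: a→1  a→3  tau→0  [3 exit(s)]
  5: tau→5  [1 exit(s)]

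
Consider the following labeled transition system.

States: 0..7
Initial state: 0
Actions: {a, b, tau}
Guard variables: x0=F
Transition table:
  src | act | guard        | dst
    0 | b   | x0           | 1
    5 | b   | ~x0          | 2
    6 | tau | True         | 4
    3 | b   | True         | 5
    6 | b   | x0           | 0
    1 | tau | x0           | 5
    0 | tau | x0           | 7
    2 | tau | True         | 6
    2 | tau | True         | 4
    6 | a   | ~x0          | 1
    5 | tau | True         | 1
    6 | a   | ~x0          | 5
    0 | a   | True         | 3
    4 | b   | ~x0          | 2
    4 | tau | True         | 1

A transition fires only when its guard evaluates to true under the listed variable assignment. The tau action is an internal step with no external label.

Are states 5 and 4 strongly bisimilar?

Answer: BISIMILAR

Working:
Refine partition for ~:
  P[0] = {{0,1,2,3,4,5,6,7}}
  P[1] = {{0},{1,7},{2},{3},{4,5},{6}}
6 equivalence class(es) (converged in 2)
class of 5: {4,5}; class of 4: {4,5}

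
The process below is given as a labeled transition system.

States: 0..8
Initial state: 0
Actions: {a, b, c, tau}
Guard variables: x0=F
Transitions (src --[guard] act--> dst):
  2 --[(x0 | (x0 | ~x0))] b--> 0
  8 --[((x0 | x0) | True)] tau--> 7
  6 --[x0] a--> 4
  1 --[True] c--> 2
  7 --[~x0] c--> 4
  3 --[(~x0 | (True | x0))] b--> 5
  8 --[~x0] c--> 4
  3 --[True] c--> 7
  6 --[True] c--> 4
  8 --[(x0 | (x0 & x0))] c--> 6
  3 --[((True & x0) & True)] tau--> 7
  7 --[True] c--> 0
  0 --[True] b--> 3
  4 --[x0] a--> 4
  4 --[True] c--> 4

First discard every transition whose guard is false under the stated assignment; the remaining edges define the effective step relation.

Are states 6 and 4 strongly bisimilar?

Bisimulation quotient by refinement:
  π0 = {{0,1,2,3,4,5,6,7,8}}
  π1 = {{0,2},{1,4,6,7},{3},{5},{8}}
  π2 = {{0},{1},{2},{3},{4,6},{5},{7},{8}}
8 equivalence class(es) (converged in 3)
6∈{4,6}, 4∈{4,6}

Answer: BISIMILAR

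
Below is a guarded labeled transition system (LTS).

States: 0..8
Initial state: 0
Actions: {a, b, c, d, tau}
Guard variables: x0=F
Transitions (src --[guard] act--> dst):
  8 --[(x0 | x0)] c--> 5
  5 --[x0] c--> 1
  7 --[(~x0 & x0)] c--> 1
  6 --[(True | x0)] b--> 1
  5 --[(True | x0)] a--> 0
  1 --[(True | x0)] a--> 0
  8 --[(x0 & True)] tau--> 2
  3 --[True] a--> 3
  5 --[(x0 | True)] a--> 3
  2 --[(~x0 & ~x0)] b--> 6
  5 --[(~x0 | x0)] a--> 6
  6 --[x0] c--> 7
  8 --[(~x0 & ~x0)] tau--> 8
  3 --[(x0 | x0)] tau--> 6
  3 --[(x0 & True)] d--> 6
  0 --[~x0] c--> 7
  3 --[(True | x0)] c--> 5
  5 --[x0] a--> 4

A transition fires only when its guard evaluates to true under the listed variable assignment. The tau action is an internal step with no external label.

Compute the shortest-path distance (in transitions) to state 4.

Answer: UNREACHABLE

Analysis:
BFS to 4:
  Layer 0: {0}
  Layer 1: {7}
4 never appears.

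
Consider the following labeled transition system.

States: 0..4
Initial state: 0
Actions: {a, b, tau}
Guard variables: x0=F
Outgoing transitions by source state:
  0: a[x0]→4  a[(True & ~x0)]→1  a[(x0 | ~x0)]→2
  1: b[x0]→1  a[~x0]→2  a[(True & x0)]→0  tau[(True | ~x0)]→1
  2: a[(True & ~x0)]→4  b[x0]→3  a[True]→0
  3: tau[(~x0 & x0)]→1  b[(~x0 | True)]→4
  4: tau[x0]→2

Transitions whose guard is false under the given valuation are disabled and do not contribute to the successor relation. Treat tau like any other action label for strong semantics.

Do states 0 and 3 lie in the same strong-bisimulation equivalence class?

Answer: NOT BISIMILAR

Trace:
Compute ~ classes (split until stable):
  P[0] = {{0,1,2,3,4}}
  P[1] = {{0,2},{1},{3},{4}}
  P[2] = {{0},{1},{2},{3},{4}}
stable after 3 split(s): 5 block(s)
class of 0: {0}; class of 3: {3}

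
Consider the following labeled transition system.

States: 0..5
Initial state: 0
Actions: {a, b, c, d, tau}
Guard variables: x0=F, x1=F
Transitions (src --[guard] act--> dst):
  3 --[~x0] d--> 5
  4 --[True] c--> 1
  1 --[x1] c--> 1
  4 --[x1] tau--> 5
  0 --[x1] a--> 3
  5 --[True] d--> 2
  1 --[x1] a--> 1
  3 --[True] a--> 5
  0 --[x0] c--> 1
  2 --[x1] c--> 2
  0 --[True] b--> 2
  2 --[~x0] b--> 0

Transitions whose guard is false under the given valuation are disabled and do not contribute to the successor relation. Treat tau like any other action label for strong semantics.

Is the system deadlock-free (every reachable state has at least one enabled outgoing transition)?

Reach set: {0,2}
  0: b→2  [deg 1]
  2: b→0  [deg 1]

Answer: DEADLOCK-FREE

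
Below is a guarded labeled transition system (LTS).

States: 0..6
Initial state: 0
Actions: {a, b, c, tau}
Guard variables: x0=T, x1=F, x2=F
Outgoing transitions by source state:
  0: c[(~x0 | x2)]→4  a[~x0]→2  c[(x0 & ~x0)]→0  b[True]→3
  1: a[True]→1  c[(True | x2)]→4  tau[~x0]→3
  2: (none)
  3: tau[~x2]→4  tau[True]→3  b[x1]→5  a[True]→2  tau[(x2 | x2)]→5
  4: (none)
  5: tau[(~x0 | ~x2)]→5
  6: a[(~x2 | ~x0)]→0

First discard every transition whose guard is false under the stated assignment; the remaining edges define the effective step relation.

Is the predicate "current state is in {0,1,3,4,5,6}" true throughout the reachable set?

Safe = {0,1,3,4,5,6}
Reachable = {0,2,3,4}
  0: ✓
  2: ✗ unsafe
  3: ✓
  4: ✓
witness against invariant: b·a → 2

Answer: INVARIANT VIOLATED at state 2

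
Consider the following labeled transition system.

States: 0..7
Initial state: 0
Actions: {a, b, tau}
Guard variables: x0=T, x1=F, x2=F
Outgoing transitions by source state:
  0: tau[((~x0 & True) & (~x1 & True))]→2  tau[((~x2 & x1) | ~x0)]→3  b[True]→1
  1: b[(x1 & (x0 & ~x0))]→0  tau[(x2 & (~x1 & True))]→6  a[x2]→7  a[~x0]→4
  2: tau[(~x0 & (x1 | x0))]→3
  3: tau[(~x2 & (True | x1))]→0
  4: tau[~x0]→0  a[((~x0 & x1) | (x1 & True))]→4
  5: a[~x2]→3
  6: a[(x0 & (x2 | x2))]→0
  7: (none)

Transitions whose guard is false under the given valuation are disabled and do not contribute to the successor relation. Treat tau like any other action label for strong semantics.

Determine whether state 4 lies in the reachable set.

Answer: UNREACHABLE

Analysis:
After dropping false guards: 3 live edges.
L0 = {0}
L1 = {1}  total {0,1}
R = {0,1}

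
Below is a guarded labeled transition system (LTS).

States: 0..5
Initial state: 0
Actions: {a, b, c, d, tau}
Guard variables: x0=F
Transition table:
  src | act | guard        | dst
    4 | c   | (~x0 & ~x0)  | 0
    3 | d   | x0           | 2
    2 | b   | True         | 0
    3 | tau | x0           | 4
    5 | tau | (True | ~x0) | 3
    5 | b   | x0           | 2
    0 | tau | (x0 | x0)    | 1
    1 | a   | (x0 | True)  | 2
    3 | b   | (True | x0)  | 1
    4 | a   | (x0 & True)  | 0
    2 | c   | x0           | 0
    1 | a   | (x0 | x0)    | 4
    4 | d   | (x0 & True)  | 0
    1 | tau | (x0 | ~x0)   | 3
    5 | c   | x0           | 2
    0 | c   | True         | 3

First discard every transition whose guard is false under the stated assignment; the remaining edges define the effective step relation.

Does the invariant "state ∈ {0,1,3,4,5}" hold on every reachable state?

Answer: INVARIANT VIOLATED at state 2

Analysis:
Inv-set: {0,1,3,4,5}
R = {0,1,2,3}
  0: safe
  1: safe
  2: ✗ unsafe
  3: safe
reach 2 via c·b·a — violates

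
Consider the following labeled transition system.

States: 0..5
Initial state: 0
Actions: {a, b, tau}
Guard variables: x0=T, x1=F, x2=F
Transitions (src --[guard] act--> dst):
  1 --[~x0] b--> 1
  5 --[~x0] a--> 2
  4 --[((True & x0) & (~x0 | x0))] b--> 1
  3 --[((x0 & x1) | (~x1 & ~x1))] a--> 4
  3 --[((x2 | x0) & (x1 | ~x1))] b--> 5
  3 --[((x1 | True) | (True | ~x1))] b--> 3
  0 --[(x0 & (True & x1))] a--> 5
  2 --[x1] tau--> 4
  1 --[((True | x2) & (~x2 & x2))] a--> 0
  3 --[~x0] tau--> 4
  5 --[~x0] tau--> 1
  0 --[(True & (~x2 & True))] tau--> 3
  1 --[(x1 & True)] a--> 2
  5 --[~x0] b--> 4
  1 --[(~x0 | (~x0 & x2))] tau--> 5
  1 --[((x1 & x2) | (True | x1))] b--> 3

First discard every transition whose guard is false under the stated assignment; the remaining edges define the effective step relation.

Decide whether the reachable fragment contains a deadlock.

Reach set: {0,1,3,4,5}
  0: tau→3  [deg 1]
  1: b→3  [deg 1]
  3: a→4  b→3  b→5  [deg 3]
  4: b→1  [deg 1]
  5: ∅  [no exit]
witness 5: tau·b

Answer: DEADLOCK at state 5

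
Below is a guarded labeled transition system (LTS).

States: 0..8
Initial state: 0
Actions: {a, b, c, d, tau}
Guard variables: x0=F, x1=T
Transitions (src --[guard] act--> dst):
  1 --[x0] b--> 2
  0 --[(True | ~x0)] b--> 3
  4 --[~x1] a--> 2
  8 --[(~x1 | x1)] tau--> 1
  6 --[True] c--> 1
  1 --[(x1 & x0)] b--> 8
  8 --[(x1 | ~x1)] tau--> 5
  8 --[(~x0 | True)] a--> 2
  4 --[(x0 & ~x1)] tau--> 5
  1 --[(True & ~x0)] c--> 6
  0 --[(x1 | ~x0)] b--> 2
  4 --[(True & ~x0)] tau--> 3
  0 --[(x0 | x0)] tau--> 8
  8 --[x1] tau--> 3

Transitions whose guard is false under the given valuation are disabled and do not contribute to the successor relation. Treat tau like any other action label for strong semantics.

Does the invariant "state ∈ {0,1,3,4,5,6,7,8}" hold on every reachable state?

Answer: INVARIANT VIOLATED at state 2

Working:
Allowed set {0,1,3,4,5,6,7,8}
Reachable = {0,2,3}
  0: ok
  2: VIOLATES
  3: ok
witness against invariant: b → 2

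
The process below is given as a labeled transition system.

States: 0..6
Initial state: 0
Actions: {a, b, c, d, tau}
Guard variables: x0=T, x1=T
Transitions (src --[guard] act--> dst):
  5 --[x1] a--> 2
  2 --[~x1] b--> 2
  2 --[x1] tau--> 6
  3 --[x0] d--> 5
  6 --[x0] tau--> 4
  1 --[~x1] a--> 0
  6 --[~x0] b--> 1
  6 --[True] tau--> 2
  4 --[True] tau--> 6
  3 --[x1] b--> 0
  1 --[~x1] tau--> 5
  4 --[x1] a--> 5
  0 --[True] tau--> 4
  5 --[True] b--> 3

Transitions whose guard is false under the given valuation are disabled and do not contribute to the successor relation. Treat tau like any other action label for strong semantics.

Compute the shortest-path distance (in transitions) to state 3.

Answer: 3

Analysis:
Layered search for 3:
  Layer 0: {0}
  Layer 1: {4}
  Layer 2: {5,6}
  Layer 3: {2,3}
first hit 3 at d=3 via tau·a·b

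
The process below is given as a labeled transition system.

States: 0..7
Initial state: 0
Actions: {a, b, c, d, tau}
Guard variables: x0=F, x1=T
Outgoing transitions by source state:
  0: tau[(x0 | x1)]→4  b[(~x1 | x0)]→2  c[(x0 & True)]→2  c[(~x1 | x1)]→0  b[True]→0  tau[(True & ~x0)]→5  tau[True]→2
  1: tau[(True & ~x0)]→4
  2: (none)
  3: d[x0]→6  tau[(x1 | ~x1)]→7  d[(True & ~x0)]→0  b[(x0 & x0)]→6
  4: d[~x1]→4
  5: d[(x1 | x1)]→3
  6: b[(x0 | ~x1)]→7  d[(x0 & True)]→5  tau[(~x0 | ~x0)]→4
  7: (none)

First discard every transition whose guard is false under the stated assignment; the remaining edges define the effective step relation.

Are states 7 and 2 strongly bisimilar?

Bisimulation quotient by refinement:
  π0 = {{0,1,2,3,4,5,6,7}}
  π1 = {{0},{1,6},{2,4,7},{3},{5}}
stable after 2 split(s): 5 block(s)
[7]={2,4,7}  [2]={2,4,7}

Answer: BISIMILAR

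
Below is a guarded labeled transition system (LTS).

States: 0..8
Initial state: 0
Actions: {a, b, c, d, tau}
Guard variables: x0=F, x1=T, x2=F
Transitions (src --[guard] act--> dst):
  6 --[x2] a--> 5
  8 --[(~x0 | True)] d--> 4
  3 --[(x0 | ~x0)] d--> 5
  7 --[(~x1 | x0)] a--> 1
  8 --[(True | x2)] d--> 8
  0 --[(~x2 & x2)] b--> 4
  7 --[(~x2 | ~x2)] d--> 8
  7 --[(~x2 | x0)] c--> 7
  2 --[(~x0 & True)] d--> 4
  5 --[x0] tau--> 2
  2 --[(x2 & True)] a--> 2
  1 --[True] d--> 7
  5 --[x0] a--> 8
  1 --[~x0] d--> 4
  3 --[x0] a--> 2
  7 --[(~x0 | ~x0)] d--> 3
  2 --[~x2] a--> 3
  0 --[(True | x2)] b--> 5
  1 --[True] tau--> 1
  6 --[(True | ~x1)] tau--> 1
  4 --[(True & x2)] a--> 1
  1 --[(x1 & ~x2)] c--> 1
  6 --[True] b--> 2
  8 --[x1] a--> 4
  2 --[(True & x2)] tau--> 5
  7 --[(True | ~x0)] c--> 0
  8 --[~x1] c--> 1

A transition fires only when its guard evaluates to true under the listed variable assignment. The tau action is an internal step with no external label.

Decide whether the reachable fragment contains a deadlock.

Answer: DEADLOCK at state 5

Analysis:
Reachable = {0,5}
  0: b→5  [deg 1]
  5: ∅  [no exit]
witness 5: b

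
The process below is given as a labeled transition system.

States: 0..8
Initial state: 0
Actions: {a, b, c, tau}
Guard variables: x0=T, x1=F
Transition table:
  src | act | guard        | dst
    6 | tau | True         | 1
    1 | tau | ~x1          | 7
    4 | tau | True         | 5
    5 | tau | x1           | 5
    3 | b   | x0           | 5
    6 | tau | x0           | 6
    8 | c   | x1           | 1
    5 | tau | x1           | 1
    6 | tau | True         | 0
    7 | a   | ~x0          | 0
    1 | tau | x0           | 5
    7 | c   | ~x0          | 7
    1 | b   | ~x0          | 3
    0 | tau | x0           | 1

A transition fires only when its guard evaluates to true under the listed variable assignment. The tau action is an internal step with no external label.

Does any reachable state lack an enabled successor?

Reach set: {0,1,5,7}
  0: tau→1  [1 out]
  1: tau→5  tau→7  [2 out]
  5: ∅  [STUCK]
  7: ∅  [STUCK]
witness 5: tau·tau

Answer: DEADLOCK at state 5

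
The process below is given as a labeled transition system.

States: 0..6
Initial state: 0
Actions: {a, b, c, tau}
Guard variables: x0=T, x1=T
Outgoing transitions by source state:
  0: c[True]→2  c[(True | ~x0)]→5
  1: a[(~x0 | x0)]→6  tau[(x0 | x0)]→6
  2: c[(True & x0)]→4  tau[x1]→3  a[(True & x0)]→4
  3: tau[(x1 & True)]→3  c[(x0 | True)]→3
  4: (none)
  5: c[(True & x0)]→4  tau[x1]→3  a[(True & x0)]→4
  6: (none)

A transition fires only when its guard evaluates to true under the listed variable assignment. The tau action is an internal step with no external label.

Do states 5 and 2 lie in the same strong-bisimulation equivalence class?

Answer: BISIMILAR

Trace:
Refine partition for ~:
  π0 = {{0,1,2,3,4,5,6}}
  π1 = {{0},{1},{2,5},{3},{4,6}}
stable after 2 split(s): 5 block(s)
[5]={2,5}  [2]={2,5}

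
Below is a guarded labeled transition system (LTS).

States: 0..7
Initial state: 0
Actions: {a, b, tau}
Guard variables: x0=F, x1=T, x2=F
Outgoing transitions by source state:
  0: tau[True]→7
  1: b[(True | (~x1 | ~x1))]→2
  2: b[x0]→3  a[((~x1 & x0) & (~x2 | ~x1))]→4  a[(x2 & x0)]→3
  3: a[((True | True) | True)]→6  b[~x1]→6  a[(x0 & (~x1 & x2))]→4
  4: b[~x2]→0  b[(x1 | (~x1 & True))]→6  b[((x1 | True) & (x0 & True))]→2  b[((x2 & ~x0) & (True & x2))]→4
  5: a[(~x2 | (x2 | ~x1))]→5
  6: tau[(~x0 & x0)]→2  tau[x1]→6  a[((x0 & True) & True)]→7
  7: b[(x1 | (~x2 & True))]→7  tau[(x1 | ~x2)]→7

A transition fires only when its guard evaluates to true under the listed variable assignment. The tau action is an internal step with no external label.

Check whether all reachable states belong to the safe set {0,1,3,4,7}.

Allowed set {0,1,3,4,7}
Reachable = {0,7}
  0: ok
  7: ok

Answer: INVARIANT HOLDS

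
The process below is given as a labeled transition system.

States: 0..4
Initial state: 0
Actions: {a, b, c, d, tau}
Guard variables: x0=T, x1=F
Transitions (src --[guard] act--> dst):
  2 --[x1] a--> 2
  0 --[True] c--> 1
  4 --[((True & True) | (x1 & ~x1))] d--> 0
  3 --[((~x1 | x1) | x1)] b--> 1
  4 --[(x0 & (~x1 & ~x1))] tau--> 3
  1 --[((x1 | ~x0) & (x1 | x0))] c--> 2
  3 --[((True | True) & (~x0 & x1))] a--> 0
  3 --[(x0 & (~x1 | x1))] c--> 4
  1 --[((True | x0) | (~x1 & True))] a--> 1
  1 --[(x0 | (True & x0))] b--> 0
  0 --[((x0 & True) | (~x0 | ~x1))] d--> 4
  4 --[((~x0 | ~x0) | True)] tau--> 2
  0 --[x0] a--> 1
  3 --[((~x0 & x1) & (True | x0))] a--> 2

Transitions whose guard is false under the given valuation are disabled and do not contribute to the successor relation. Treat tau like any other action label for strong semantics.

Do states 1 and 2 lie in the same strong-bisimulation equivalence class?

Answer: NOT BISIMILAR

Trace:
Refine partition for ~:
  round 0: {{0,1,2,3,4}}
  round 1: {{0},{1},{2},{3},{4}}
stable after 2 split(s): 5 block(s)
1∈{1}, 2∈{2}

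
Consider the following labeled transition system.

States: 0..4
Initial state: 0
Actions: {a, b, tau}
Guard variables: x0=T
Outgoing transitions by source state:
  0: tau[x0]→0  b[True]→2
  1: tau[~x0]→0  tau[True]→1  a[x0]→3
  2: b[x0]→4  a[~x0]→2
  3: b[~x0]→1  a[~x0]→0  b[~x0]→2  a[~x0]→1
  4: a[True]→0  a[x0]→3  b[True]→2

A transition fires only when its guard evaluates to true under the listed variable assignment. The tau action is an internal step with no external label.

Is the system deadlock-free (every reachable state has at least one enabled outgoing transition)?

R = {0,2,3,4}
  0: b→2  tau→0  [2 out]
  2: b→4  [1 out]
  3: ∅  [deadlock]
  4: a→0  a→3  b→2  [3 out]
Path to 3: b·b·a

Answer: DEADLOCK at state 3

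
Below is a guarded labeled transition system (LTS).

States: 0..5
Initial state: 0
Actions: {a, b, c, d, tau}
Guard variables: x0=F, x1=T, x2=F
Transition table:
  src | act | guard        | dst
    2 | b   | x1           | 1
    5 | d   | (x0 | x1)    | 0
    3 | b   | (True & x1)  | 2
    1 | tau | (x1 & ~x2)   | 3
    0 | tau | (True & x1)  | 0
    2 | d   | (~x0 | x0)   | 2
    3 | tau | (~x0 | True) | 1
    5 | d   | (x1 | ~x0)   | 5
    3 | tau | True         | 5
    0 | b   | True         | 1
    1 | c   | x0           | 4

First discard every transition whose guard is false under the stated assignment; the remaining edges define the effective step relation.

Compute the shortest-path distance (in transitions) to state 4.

Breadth-first toward 4:
  Layer 0: {0}
  Layer 1: {1}
  Layer 2: {3}
  Layer 3: {2,5}
4 never appears.

Answer: UNREACHABLE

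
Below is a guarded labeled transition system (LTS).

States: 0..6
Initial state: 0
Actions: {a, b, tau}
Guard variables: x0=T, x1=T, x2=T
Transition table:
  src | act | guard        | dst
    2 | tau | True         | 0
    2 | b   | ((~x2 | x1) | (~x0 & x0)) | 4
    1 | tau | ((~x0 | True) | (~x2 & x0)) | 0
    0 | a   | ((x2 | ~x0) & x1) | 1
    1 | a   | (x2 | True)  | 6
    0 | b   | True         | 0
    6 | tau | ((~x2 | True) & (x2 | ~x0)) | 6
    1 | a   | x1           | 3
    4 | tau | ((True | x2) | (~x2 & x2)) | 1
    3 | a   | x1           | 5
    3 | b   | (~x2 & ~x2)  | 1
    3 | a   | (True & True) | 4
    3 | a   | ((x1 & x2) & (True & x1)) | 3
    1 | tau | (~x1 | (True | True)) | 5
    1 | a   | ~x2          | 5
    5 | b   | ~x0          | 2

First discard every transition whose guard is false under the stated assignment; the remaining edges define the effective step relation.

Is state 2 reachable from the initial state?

13 transition(s) survive guard evaluation.
L0 = {0}
L1 = {1}  total {0,1}
L2 = {3,5,6}  total {0,1,3,5,6}
L3 = {4}  total {0,1,3,4,5,6}
Reach set: {0,1,3,4,5,6}

Answer: UNREACHABLE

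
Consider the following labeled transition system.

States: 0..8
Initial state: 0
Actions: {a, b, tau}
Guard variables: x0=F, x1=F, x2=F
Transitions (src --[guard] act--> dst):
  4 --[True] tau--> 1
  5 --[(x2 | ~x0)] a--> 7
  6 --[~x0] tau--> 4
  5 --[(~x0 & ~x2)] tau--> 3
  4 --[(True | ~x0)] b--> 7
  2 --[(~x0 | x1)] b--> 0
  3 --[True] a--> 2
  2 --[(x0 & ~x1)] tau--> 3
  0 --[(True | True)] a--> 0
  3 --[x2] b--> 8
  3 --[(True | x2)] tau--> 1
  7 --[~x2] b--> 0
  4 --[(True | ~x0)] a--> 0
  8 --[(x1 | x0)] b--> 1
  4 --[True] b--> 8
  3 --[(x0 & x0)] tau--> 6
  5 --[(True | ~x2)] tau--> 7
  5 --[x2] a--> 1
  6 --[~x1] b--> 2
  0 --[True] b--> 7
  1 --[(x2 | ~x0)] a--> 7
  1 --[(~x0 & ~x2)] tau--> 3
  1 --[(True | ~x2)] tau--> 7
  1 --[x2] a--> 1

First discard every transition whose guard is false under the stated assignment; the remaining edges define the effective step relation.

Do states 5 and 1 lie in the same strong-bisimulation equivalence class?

Bisimulation quotient by refinement:
  round 0: {{0,1,2,3,4,5,6,7,8}}
  round 1: {{0},{1,3,5},{2,7},{4},{6},{8}}
  round 2: {{0},{1,5},{2,7},{3},{4},{6},{8}}
Fixed point at round 3; 7 class(es).
[5]={1,5}  [1]={1,5}

Answer: BISIMILAR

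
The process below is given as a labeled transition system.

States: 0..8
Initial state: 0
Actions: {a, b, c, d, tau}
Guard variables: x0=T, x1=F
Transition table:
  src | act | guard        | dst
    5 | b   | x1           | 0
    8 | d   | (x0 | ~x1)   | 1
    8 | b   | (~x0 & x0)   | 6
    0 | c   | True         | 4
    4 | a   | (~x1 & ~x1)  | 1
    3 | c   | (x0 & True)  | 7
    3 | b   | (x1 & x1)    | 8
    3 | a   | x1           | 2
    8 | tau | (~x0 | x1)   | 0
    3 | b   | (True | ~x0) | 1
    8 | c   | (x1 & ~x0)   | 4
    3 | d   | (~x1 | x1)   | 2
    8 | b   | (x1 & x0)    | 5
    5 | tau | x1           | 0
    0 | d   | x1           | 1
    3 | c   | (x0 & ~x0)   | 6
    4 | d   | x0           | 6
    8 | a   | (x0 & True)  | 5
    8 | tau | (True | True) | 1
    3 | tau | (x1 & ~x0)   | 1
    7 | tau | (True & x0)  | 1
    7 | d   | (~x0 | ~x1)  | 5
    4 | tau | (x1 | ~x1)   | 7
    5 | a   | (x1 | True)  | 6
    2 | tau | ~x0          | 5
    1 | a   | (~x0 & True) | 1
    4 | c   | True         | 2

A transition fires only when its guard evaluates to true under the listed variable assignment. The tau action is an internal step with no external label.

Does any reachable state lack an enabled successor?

R = {0,1,2,4,5,6,7}
  0: c→4  [1 exit(s)]
  1: ∅  [no exit]
  2: ∅  [no exit]
  4: a→1  c→2  d→6  tau→7  [4 exit(s)]
  5: a→6  [1 exit(s)]
  6: ∅  [no exit]
  7: d→5  tau→1  [2 exit(s)]
trace reaching 1: c·a

Answer: DEADLOCK at state 1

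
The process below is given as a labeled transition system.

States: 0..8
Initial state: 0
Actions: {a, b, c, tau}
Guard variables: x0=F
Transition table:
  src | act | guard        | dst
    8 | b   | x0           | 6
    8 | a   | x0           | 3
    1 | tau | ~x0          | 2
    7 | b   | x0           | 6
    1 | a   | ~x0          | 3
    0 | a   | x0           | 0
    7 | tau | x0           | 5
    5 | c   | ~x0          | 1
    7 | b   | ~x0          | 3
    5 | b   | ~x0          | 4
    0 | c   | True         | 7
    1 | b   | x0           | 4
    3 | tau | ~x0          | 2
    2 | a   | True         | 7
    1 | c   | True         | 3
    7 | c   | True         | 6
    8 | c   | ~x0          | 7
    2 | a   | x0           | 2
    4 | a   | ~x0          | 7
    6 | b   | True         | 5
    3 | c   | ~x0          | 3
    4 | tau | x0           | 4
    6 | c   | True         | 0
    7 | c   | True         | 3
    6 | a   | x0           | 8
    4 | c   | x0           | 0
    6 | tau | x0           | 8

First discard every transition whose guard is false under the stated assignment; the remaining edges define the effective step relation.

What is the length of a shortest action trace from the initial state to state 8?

Answer: UNREACHABLE

Analysis:
Breadth-first toward 8:
  Layer 0: {0}
  Layer 1: {7}
  Layer 2: {3,6}
  Layer 3: {2,5}
  Layer 4: {1,4}
8 never appears.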